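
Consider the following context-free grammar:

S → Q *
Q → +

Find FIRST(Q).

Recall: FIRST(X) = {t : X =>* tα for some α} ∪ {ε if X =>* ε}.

We compute FIRST(Q) using the standard algorithm.
FIRST(Q) = {+}
FIRST(S) = {+}
Therefore, FIRST(Q) = {+}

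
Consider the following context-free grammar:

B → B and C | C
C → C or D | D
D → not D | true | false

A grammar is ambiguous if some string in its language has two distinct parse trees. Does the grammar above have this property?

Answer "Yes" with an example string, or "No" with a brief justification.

No - the grammar is unambiguous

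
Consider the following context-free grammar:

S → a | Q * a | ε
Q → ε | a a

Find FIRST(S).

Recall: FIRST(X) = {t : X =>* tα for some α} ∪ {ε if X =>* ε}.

We compute FIRST(S) using the standard algorithm.
FIRST(Q) = {a, ε}
FIRST(S) = {*, a, ε}
Therefore, FIRST(S) = {*, a, ε}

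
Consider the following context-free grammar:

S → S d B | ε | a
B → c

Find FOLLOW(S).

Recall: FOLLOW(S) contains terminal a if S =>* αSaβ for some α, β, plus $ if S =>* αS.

We compute FOLLOW(S) using the standard algorithm.
FOLLOW(S) starts with {$}.
FIRST(B) = {c}
FIRST(S) = {a, d, ε}
FOLLOW(B) = {$, d}
FOLLOW(S) = {$, d}
Therefore, FOLLOW(S) = {$, d}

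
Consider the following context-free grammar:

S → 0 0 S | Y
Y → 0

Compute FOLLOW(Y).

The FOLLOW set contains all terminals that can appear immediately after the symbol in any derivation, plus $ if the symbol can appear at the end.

We compute FOLLOW(Y) using the standard algorithm.
FOLLOW(S) starts with {$}.
FIRST(S) = {0}
FIRST(Y) = {0}
FOLLOW(S) = {$}
FOLLOW(Y) = {$}
Therefore, FOLLOW(Y) = {$}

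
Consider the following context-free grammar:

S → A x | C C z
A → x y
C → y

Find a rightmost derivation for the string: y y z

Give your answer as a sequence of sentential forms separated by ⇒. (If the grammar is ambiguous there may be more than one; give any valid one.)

S ⇒ C C z ⇒ C y z ⇒ y y z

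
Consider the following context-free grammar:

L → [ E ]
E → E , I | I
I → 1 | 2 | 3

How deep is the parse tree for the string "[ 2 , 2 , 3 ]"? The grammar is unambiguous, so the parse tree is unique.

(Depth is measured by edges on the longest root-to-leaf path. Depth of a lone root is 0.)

5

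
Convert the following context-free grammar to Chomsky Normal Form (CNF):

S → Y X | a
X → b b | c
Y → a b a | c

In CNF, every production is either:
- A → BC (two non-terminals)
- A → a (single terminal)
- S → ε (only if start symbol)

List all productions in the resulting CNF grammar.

S → a; TB → b; X → c; TA → a; Y → c; S → Y X; X → TB TB; Y → TA X0; X0 → TB TA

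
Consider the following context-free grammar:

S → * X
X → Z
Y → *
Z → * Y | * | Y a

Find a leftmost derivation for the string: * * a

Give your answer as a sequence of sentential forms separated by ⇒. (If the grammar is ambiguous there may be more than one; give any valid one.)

S ⇒ * X ⇒ * Z ⇒ * Y a ⇒ * * a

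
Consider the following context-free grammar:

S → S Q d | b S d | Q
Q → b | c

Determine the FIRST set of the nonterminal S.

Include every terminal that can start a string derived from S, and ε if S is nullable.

We compute FIRST(S) using the standard algorithm.
FIRST(Q) = {b, c}
FIRST(S) = {b, c}
Therefore, FIRST(S) = {b, c}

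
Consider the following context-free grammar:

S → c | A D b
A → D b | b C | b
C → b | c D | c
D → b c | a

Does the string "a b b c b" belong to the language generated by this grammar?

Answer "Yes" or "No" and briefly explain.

Yes - a valid derivation exists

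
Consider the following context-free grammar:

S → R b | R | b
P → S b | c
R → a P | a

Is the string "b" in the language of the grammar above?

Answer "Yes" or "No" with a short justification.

Yes - a valid derivation exists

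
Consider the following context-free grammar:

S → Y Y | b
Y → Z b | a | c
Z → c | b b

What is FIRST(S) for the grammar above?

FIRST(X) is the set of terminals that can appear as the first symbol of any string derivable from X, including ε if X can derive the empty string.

We compute FIRST(S) using the standard algorithm.
FIRST(S) = {a, b, c}
FIRST(Y) = {a, b, c}
FIRST(Z) = {b, c}
Therefore, FIRST(S) = {a, b, c}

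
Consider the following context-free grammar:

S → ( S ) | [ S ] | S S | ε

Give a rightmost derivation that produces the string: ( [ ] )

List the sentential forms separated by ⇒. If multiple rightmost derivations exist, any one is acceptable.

S ⇒ ( S ) ⇒ ( [ S ] ) ⇒ ( [ ] )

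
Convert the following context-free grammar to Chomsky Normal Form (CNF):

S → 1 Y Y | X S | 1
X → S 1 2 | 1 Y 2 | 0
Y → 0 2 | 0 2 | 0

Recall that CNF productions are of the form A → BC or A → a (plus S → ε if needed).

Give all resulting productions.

T1 → 1; S → 1; T2 → 2; X → 0; T0 → 0; Y → 0; S → T1 X0; X0 → Y Y; S → X S; X → S X1; X1 → T1 T2; X → T1 X2; X2 → Y T2; Y → T0 T2; Y → T0 T2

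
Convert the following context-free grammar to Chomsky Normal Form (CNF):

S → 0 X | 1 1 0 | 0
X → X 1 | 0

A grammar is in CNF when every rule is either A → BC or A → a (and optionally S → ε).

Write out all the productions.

T0 → 0; T1 → 1; S → 0; X → 0; S → T0 X; S → T1 X0; X0 → T1 T0; X → X T1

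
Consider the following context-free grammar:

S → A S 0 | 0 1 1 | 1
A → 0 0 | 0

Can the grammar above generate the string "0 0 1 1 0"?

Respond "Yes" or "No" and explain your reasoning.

Yes - a valid derivation exists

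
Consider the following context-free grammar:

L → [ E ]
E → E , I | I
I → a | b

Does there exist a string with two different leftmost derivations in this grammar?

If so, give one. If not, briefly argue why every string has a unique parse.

No - every string in the language has a unique leftmost derivation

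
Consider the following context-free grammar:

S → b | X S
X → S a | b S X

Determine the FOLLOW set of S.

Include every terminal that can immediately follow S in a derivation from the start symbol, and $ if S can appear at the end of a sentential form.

We compute FOLLOW(S) using the standard algorithm.
FOLLOW(S) starts with {$}.
FIRST(S) = {b}
FIRST(X) = {b}
FOLLOW(S) = {$, a, b}
FOLLOW(X) = {b}
Therefore, FOLLOW(S) = {$, a, b}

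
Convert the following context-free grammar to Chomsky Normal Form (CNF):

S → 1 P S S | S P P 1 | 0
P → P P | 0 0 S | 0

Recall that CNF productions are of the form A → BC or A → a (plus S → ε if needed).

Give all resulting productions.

T1 → 1; S → 0; T0 → 0; P → 0; S → T1 X0; X0 → P X1; X1 → S S; S → S X2; X2 → P X3; X3 → P T1; P → P P; P → T0 X4; X4 → T0 S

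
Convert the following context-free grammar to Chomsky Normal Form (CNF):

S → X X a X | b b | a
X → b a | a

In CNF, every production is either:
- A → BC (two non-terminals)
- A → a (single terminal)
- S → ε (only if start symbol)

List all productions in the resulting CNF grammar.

TA → a; TB → b; S → a; X → a; S → X X0; X0 → X X1; X1 → TA X; S → TB TB; X → TB TA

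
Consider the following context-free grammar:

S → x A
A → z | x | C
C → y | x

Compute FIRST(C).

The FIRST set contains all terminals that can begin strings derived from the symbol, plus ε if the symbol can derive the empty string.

We compute FIRST(C) using the standard algorithm.
FIRST(A) = {x, y, z}
FIRST(C) = {x, y}
FIRST(S) = {x}
Therefore, FIRST(C) = {x, y}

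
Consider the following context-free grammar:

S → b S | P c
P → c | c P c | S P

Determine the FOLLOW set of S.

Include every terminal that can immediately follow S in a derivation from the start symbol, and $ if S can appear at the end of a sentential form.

We compute FOLLOW(S) using the standard algorithm.
FOLLOW(S) starts with {$}.
FIRST(P) = {b, c}
FIRST(S) = {b, c}
FOLLOW(P) = {c}
FOLLOW(S) = {$, b, c}
Therefore, FOLLOW(S) = {$, b, c}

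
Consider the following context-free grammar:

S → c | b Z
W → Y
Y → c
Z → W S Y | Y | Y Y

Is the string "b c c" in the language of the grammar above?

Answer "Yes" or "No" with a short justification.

Yes - a valid derivation exists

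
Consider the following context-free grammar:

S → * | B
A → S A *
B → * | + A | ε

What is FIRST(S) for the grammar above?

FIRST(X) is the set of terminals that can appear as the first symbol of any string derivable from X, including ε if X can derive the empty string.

We compute FIRST(S) using the standard algorithm.
FIRST(A) = {*, +}
FIRST(B) = {*, +, ε}
FIRST(S) = {*, +, ε}
Therefore, FIRST(S) = {*, +, ε}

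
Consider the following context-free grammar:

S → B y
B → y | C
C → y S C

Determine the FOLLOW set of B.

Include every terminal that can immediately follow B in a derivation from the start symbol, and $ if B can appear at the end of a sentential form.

We compute FOLLOW(B) using the standard algorithm.
FOLLOW(S) starts with {$}.
FIRST(B) = {y}
FIRST(C) = {y}
FIRST(S) = {y}
FOLLOW(B) = {y}
FOLLOW(C) = {y}
FOLLOW(S) = {$, y}
Therefore, FOLLOW(B) = {y}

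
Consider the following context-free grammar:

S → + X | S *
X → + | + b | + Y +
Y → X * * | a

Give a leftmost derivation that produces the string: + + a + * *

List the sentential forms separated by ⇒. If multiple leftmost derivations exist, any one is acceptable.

S ⇒ S * ⇒ S * * ⇒ + X * * ⇒ + + Y + * * ⇒ + + a + * *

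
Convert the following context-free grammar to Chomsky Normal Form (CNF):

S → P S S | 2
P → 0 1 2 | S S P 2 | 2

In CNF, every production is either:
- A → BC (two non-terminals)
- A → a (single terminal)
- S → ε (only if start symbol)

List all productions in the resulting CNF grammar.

S → 2; T0 → 0; T1 → 1; T2 → 2; P → 2; S → P X0; X0 → S S; P → T0 X1; X1 → T1 T2; P → S X2; X2 → S X3; X3 → P T2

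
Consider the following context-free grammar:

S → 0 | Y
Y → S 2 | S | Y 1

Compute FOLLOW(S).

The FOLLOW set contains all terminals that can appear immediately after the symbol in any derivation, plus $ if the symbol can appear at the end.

We compute FOLLOW(S) using the standard algorithm.
FOLLOW(S) starts with {$}.
FIRST(S) = {0}
FIRST(Y) = {0}
FOLLOW(S) = {$, 1, 2}
FOLLOW(Y) = {$, 1, 2}
Therefore, FOLLOW(S) = {$, 1, 2}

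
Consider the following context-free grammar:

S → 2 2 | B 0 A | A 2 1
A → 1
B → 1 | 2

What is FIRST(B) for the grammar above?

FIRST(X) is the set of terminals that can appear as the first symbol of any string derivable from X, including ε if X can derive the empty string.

We compute FIRST(B) using the standard algorithm.
FIRST(A) = {1}
FIRST(B) = {1, 2}
FIRST(S) = {1, 2}
Therefore, FIRST(B) = {1, 2}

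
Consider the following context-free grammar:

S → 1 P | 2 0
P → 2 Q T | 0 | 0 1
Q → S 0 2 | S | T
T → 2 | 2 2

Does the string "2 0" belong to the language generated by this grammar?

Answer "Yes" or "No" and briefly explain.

Yes - a valid derivation exists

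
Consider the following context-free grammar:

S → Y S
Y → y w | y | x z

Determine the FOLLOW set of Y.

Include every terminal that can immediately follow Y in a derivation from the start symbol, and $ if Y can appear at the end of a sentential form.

We compute FOLLOW(Y) using the standard algorithm.
FOLLOW(S) starts with {$}.
FIRST(S) = {x, y}
FIRST(Y) = {x, y}
FOLLOW(S) = {$}
FOLLOW(Y) = {x, y}
Therefore, FOLLOW(Y) = {x, y}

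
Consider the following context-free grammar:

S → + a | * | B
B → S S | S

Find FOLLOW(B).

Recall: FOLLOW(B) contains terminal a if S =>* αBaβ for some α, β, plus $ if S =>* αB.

We compute FOLLOW(B) using the standard algorithm.
FOLLOW(S) starts with {$}.
FIRST(B) = {*, +}
FIRST(S) = {*, +}
FOLLOW(B) = {$, *, +}
FOLLOW(S) = {$, *, +}
Therefore, FOLLOW(B) = {$, *, +}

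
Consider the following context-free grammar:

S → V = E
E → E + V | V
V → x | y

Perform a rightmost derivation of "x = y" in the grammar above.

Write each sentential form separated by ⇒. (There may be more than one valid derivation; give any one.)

S ⇒ V = E ⇒ V = V ⇒ V = y ⇒ x = y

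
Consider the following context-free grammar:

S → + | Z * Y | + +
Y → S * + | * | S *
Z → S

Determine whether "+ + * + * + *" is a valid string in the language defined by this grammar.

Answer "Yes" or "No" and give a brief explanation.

No - no valid derivation exists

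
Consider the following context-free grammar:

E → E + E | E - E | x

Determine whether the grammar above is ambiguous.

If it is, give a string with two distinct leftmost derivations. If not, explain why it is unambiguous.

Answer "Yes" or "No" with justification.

Yes - the string 'x - x + x + x - x' has two distinct leftmost derivations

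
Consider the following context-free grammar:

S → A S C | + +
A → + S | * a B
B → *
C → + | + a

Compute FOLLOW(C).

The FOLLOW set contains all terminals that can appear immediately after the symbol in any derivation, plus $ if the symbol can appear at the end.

We compute FOLLOW(C) using the standard algorithm.
FOLLOW(S) starts with {$}.
FIRST(A) = {*, +}
FIRST(B) = {*}
FIRST(C) = {+}
FIRST(S) = {*, +}
FOLLOW(A) = {*, +}
FOLLOW(B) = {*, +}
FOLLOW(C) = {$, *, +}
FOLLOW(S) = {$, *, +}
Therefore, FOLLOW(C) = {$, *, +}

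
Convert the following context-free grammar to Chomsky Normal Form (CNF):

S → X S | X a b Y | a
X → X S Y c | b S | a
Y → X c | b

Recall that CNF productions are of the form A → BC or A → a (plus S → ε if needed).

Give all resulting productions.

TA → a; TB → b; S → a; TC → c; X → a; Y → b; S → X S; S → X X0; X0 → TA X1; X1 → TB Y; X → X X2; X2 → S X3; X3 → Y TC; X → TB S; Y → X TC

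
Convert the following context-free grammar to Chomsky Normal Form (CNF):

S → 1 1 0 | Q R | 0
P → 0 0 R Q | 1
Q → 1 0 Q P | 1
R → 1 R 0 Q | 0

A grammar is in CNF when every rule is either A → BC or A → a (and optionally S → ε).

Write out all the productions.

T1 → 1; T0 → 0; S → 0; P → 1; Q → 1; R → 0; S → T1 X0; X0 → T1 T0; S → Q R; P → T0 X1; X1 → T0 X2; X2 → R Q; Q → T1 X3; X3 → T0 X4; X4 → Q P; R → T1 X5; X5 → R X6; X6 → T0 Q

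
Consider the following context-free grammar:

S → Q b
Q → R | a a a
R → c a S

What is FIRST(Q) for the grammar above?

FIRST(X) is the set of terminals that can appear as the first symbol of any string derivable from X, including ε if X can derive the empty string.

We compute FIRST(Q) using the standard algorithm.
FIRST(Q) = {a, c}
FIRST(R) = {c}
FIRST(S) = {a, c}
Therefore, FIRST(Q) = {a, c}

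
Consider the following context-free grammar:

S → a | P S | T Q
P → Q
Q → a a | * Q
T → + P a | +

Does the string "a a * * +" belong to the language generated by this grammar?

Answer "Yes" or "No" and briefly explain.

No - no valid derivation exists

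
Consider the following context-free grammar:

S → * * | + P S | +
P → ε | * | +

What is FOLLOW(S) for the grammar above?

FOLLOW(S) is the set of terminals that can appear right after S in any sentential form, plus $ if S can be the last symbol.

We compute FOLLOW(S) using the standard algorithm.
FOLLOW(S) starts with {$}.
FIRST(P) = {*, +, ε}
FIRST(S) = {*, +}
FOLLOW(P) = {*, +}
FOLLOW(S) = {$}
Therefore, FOLLOW(S) = {$}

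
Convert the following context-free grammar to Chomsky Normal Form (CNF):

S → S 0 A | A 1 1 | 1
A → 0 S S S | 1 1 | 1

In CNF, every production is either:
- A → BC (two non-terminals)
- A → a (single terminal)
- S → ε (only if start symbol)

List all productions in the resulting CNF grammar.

T0 → 0; T1 → 1; S → 1; A → 1; S → S X0; X0 → T0 A; S → A X1; X1 → T1 T1; A → T0 X2; X2 → S X3; X3 → S S; A → T1 T1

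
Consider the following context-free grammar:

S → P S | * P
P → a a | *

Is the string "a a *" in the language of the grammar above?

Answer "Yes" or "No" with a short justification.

No - no valid derivation exists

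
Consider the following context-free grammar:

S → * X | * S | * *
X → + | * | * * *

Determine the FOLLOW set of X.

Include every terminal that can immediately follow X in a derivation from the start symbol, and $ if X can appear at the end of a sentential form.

We compute FOLLOW(X) using the standard algorithm.
FOLLOW(S) starts with {$}.
FIRST(S) = {*}
FIRST(X) = {*, +}
FOLLOW(S) = {$}
FOLLOW(X) = {$}
Therefore, FOLLOW(X) = {$}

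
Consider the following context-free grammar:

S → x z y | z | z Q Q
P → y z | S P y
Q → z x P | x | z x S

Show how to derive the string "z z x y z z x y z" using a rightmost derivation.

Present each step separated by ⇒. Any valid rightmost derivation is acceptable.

S ⇒ z Q Q ⇒ z Q z x P ⇒ z Q z x y z ⇒ z z x P z x y z ⇒ z z x y z z x y z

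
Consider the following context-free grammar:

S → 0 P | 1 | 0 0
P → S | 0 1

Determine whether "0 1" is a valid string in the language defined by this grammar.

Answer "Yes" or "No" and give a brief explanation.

Yes - a valid derivation exists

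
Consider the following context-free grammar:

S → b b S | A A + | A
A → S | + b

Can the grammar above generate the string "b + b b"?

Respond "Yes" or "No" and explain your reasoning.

No - no valid derivation exists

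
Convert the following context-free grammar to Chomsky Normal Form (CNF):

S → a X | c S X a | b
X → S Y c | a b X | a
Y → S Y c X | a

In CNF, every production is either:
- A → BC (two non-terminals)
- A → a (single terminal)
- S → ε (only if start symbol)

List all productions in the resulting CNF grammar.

TA → a; TC → c; S → b; TB → b; X → a; Y → a; S → TA X; S → TC X0; X0 → S X1; X1 → X TA; X → S X2; X2 → Y TC; X → TA X3; X3 → TB X; Y → S X4; X4 → Y X5; X5 → TC X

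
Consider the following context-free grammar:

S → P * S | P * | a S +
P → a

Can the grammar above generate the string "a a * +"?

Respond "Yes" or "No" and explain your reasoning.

Yes - a valid derivation exists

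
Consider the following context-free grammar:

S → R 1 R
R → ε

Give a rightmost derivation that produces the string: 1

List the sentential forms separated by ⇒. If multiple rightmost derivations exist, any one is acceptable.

S ⇒ R 1 R ⇒ R 1 ⇒ 1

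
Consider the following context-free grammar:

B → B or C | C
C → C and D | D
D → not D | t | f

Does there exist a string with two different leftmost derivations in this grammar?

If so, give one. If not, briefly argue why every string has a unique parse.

No - every string in the language has a unique leftmost derivation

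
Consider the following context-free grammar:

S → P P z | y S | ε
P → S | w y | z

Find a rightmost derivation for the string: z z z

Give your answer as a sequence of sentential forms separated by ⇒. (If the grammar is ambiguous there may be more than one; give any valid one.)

S ⇒ P P z ⇒ P z z ⇒ z z z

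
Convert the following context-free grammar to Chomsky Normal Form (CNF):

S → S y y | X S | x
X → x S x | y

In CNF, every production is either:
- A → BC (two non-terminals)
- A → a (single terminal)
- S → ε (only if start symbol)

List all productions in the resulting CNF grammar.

TY → y; S → x; TX → x; X → y; S → S X0; X0 → TY TY; S → X S; X → TX X1; X1 → S TX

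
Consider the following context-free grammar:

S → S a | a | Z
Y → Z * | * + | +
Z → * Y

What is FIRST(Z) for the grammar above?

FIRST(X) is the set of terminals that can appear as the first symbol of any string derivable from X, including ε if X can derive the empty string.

We compute FIRST(Z) using the standard algorithm.
FIRST(S) = {*, a}
FIRST(Y) = {*, +}
FIRST(Z) = {*}
Therefore, FIRST(Z) = {*}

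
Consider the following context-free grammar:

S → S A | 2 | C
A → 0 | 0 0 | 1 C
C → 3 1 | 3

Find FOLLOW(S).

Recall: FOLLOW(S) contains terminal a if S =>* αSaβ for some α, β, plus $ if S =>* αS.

We compute FOLLOW(S) using the standard algorithm.
FOLLOW(S) starts with {$}.
FIRST(A) = {0, 1}
FIRST(C) = {3}
FIRST(S) = {2, 3}
FOLLOW(A) = {$, 0, 1}
FOLLOW(C) = {$, 0, 1}
FOLLOW(S) = {$, 0, 1}
Therefore, FOLLOW(S) = {$, 0, 1}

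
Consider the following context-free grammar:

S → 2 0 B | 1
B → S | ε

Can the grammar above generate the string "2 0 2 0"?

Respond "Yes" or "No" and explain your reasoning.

Yes - a valid derivation exists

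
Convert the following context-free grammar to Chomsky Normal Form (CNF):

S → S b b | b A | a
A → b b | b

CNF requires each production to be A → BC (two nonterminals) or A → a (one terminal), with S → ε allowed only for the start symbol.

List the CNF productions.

TB → b; S → a; A → b; S → S X0; X0 → TB TB; S → TB A; A → TB TB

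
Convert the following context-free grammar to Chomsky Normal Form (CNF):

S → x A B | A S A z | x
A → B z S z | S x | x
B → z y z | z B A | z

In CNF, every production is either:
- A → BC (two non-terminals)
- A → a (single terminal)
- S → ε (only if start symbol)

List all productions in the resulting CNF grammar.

TX → x; TZ → z; S → x; A → x; TY → y; B → z; S → TX X0; X0 → A B; S → A X1; X1 → S X2; X2 → A TZ; A → B X3; X3 → TZ X4; X4 → S TZ; A → S TX; B → TZ X5; X5 → TY TZ; B → TZ X6; X6 → B A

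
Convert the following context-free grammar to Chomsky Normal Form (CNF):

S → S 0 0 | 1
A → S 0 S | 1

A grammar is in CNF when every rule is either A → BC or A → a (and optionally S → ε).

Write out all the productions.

T0 → 0; S → 1; A → 1; S → S X0; X0 → T0 T0; A → S X1; X1 → T0 S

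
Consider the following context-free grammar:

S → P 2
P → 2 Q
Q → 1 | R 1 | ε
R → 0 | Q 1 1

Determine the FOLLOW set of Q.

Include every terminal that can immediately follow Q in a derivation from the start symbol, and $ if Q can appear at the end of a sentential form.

We compute FOLLOW(Q) using the standard algorithm.
FOLLOW(S) starts with {$}.
FIRST(P) = {2}
FIRST(Q) = {0, 1, ε}
FIRST(R) = {0, 1}
FIRST(S) = {2}
FOLLOW(P) = {2}
FOLLOW(Q) = {1, 2}
FOLLOW(R) = {1}
FOLLOW(S) = {$}
Therefore, FOLLOW(Q) = {1, 2}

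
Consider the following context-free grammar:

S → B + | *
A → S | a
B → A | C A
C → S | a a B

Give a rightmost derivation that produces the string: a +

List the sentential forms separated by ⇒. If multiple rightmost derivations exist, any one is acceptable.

S ⇒ B + ⇒ A + ⇒ a +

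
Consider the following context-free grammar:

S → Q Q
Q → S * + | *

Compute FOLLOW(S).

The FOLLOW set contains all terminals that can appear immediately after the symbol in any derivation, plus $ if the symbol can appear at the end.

We compute FOLLOW(S) using the standard algorithm.
FOLLOW(S) starts with {$}.
FIRST(Q) = {*}
FIRST(S) = {*}
FOLLOW(Q) = {$, *}
FOLLOW(S) = {$, *}
Therefore, FOLLOW(S) = {$, *}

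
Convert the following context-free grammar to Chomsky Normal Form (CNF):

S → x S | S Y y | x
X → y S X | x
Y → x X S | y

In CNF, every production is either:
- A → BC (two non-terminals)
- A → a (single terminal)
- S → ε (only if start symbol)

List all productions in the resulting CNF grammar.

TX → x; TY → y; S → x; X → x; Y → y; S → TX S; S → S X0; X0 → Y TY; X → TY X1; X1 → S X; Y → TX X2; X2 → X S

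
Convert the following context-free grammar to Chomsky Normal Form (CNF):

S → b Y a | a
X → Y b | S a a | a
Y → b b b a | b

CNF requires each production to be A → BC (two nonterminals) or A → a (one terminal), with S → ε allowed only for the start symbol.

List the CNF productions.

TB → b; TA → a; S → a; X → a; Y → b; S → TB X0; X0 → Y TA; X → Y TB; X → S X1; X1 → TA TA; Y → TB X2; X2 → TB X3; X3 → TB TA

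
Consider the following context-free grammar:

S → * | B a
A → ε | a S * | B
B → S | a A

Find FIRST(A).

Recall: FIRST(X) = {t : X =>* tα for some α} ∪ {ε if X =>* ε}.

We compute FIRST(A) using the standard algorithm.
FIRST(A) = {*, a, ε}
FIRST(B) = {*, a}
FIRST(S) = {*, a}
Therefore, FIRST(A) = {*, a, ε}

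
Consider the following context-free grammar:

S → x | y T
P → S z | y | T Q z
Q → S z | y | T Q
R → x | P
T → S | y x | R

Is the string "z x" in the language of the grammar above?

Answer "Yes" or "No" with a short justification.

No - no valid derivation exists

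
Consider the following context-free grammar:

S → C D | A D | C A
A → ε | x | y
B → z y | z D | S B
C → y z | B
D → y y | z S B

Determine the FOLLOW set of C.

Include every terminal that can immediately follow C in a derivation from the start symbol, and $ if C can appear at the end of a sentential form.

We compute FOLLOW(C) using the standard algorithm.
FOLLOW(S) starts with {$}.
FIRST(A) = {x, y, ε}
FIRST(B) = {x, y, z}
FIRST(C) = {x, y, z}
FIRST(D) = {y, z}
FIRST(S) = {x, y, z}
FOLLOW(A) = {$, x, y, z}
FOLLOW(B) = {$, x, y, z}
FOLLOW(C) = {$, x, y, z}
FOLLOW(D) = {$, x, y, z}
FOLLOW(S) = {$, x, y, z}
Therefore, FOLLOW(C) = {$, x, y, z}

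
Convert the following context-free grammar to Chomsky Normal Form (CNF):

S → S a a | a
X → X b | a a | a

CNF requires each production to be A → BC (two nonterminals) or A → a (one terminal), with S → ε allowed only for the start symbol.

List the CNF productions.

TA → a; S → a; TB → b; X → a; S → S X0; X0 → TA TA; X → X TB; X → TA TA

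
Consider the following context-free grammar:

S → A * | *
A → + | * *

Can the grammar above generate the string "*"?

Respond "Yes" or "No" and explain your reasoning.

Yes - a valid derivation exists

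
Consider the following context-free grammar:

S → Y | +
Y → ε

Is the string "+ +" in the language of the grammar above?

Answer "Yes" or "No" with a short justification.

No - no valid derivation exists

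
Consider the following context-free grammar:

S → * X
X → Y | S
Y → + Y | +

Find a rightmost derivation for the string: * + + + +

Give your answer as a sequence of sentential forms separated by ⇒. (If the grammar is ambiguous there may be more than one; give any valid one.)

S ⇒ * X ⇒ * Y ⇒ * + Y ⇒ * + + Y ⇒ * + + + Y ⇒ * + + + +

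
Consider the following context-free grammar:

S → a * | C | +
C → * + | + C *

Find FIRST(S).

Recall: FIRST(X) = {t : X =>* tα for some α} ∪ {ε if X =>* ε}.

We compute FIRST(S) using the standard algorithm.
FIRST(C) = {*, +}
FIRST(S) = {*, +, a}
Therefore, FIRST(S) = {*, +, a}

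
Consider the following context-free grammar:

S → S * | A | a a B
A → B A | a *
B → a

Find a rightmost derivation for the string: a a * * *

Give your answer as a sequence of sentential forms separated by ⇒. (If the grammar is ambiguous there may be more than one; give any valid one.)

S ⇒ S * ⇒ S * * ⇒ A * * ⇒ B A * * ⇒ B a * * * ⇒ a a * * *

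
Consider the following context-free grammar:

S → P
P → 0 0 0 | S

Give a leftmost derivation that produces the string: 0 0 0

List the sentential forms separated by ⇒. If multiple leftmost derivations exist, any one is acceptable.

S ⇒ P ⇒ S ⇒ P ⇒ S ⇒ P ⇒ 0 0 0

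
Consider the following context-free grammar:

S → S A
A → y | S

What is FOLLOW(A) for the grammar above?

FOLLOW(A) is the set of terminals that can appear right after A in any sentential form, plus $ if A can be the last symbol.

We compute FOLLOW(A) using the standard algorithm.
FOLLOW(S) starts with {$}.
FIRST(A) = {y}
FIRST(S) = {}
FOLLOW(A) = {$, y}
FOLLOW(S) = {$, y}
Therefore, FOLLOW(A) = {$, y}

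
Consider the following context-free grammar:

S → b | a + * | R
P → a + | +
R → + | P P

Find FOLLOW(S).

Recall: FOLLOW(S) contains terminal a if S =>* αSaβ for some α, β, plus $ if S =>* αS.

We compute FOLLOW(S) using the standard algorithm.
FOLLOW(S) starts with {$}.
FIRST(P) = {+, a}
FIRST(R) = {+, a}
FIRST(S) = {+, a, b}
FOLLOW(P) = {$, +, a}
FOLLOW(R) = {$}
FOLLOW(S) = {$}
Therefore, FOLLOW(S) = {$}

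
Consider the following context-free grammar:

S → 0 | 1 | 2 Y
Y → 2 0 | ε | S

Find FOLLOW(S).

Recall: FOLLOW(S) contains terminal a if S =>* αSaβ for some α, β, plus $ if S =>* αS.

We compute FOLLOW(S) using the standard algorithm.
FOLLOW(S) starts with {$}.
FIRST(S) = {0, 1, 2}
FIRST(Y) = {0, 1, 2, ε}
FOLLOW(S) = {$}
FOLLOW(Y) = {$}
Therefore, FOLLOW(S) = {$}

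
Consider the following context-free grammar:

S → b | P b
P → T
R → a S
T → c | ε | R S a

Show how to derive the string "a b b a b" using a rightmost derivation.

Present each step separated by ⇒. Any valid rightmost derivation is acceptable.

S ⇒ P b ⇒ T b ⇒ R S a b ⇒ R b a b ⇒ a S b a b ⇒ a b b a b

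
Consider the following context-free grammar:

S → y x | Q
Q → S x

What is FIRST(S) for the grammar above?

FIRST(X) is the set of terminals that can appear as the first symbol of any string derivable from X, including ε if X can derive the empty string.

We compute FIRST(S) using the standard algorithm.
FIRST(Q) = {y}
FIRST(S) = {y}
Therefore, FIRST(S) = {y}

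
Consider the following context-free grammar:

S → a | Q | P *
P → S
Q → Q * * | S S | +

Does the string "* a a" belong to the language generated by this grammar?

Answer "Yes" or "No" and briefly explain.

No - no valid derivation exists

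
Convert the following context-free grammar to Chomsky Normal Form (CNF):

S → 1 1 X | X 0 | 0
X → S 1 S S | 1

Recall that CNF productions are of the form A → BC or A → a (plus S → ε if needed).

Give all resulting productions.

T1 → 1; T0 → 0; S → 0; X → 1; S → T1 X0; X0 → T1 X; S → X T0; X → S X1; X1 → T1 X2; X2 → S S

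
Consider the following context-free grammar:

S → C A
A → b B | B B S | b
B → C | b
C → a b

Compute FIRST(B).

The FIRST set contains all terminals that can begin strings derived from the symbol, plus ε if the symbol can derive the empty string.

We compute FIRST(B) using the standard algorithm.
FIRST(A) = {a, b}
FIRST(B) = {a, b}
FIRST(C) = {a}
FIRST(S) = {a}
Therefore, FIRST(B) = {a, b}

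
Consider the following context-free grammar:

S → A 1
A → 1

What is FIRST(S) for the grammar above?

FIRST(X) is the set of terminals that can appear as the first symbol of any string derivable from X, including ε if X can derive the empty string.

We compute FIRST(S) using the standard algorithm.
FIRST(A) = {1}
FIRST(S) = {1}
Therefore, FIRST(S) = {1}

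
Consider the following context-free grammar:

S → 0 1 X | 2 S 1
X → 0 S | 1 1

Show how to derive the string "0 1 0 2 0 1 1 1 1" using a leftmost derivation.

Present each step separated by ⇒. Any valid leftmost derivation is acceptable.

S ⇒ 0 1 X ⇒ 0 1 0 S ⇒ 0 1 0 2 S 1 ⇒ 0 1 0 2 0 1 X 1 ⇒ 0 1 0 2 0 1 1 1 1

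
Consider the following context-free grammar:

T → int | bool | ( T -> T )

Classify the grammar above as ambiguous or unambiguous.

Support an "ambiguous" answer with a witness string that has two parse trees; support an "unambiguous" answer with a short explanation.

Unambiguous - every string in the language has a unique parse tree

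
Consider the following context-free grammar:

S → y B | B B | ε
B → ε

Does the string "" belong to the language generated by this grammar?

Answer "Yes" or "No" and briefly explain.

Yes - a valid derivation exists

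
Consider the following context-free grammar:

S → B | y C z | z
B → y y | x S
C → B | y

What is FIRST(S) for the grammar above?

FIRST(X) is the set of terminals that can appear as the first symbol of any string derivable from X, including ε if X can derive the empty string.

We compute FIRST(S) using the standard algorithm.
FIRST(B) = {x, y}
FIRST(C) = {x, y}
FIRST(S) = {x, y, z}
Therefore, FIRST(S) = {x, y, z}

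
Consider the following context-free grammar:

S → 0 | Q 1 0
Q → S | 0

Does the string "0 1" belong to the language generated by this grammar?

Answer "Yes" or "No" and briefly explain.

No - no valid derivation exists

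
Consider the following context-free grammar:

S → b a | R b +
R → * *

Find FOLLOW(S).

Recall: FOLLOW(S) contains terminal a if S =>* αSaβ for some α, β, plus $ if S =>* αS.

We compute FOLLOW(S) using the standard algorithm.
FOLLOW(S) starts with {$}.
FIRST(R) = {*}
FIRST(S) = {*, b}
FOLLOW(R) = {b}
FOLLOW(S) = {$}
Therefore, FOLLOW(S) = {$}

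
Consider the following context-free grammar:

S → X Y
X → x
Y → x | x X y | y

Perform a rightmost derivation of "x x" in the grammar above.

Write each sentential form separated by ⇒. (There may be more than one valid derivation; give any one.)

S ⇒ X Y ⇒ X x ⇒ x x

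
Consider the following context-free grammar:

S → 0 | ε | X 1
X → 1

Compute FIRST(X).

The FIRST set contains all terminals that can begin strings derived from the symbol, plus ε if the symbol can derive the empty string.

We compute FIRST(X) using the standard algorithm.
FIRST(S) = {0, 1, ε}
FIRST(X) = {1}
Therefore, FIRST(X) = {1}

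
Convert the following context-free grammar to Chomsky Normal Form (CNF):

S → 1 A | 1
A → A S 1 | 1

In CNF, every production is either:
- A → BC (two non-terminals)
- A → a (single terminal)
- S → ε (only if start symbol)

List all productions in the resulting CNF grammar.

T1 → 1; S → 1; A → 1; S → T1 A; A → A X0; X0 → S T1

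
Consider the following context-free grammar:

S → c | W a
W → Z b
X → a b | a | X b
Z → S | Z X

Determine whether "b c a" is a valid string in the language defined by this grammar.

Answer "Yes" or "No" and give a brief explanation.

No - no valid derivation exists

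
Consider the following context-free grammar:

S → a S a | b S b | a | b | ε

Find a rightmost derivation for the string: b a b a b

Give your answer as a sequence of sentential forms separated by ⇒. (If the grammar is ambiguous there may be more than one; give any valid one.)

S ⇒ b S b ⇒ b a S a b ⇒ b a b a b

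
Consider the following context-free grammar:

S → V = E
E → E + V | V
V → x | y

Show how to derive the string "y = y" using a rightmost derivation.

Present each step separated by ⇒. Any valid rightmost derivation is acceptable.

S ⇒ V = E ⇒ V = V ⇒ V = y ⇒ y = y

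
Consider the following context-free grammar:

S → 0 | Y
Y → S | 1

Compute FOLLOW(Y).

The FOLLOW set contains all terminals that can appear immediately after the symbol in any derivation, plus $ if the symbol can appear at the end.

We compute FOLLOW(Y) using the standard algorithm.
FOLLOW(S) starts with {$}.
FIRST(S) = {0, 1}
FIRST(Y) = {0, 1}
FOLLOW(S) = {$}
FOLLOW(Y) = {$}
Therefore, FOLLOW(Y) = {$}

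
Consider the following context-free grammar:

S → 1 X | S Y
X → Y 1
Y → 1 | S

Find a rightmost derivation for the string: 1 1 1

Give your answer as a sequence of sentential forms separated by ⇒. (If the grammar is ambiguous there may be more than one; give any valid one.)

S ⇒ 1 X ⇒ 1 Y 1 ⇒ 1 1 1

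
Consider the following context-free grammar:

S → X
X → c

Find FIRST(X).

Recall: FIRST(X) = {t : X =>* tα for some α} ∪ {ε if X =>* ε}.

We compute FIRST(X) using the standard algorithm.
FIRST(S) = {c}
FIRST(X) = {c}
Therefore, FIRST(X) = {c}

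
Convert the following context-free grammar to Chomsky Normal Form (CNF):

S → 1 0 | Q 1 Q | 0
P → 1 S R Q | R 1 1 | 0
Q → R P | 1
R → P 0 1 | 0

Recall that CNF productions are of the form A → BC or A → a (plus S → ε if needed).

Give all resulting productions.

T1 → 1; T0 → 0; S → 0; P → 0; Q → 1; R → 0; S → T1 T0; S → Q X0; X0 → T1 Q; P → T1 X1; X1 → S X2; X2 → R Q; P → R X3; X3 → T1 T1; Q → R P; R → P X4; X4 → T0 T1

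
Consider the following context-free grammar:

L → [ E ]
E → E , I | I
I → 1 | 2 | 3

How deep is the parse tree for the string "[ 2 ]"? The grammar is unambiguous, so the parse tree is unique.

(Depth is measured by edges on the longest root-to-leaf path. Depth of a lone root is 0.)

3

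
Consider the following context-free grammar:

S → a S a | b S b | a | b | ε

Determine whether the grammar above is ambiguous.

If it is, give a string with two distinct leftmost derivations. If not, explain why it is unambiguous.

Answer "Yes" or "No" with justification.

No - the grammar is unambiguous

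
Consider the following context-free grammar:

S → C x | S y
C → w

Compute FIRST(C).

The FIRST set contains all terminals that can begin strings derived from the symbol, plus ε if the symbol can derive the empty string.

We compute FIRST(C) using the standard algorithm.
FIRST(C) = {w}
FIRST(S) = {w}
Therefore, FIRST(C) = {w}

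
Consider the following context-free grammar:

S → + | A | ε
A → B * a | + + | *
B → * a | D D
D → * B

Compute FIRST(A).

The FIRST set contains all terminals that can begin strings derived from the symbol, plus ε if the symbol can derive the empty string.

We compute FIRST(A) using the standard algorithm.
FIRST(A) = {*, +}
FIRST(B) = {*}
FIRST(D) = {*}
FIRST(S) = {*, +, ε}
Therefore, FIRST(A) = {*, +}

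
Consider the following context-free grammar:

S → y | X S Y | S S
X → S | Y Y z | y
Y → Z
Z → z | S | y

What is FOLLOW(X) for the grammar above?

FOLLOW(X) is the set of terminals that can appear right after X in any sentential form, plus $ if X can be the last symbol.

We compute FOLLOW(X) using the standard algorithm.
FOLLOW(S) starts with {$}.
FIRST(S) = {y, z}
FIRST(X) = {y, z}
FIRST(Y) = {y, z}
FIRST(Z) = {y, z}
FOLLOW(S) = {$, y, z}
FOLLOW(X) = {y, z}
FOLLOW(Y) = {$, y, z}
FOLLOW(Z) = {$, y, z}
Therefore, FOLLOW(X) = {y, z}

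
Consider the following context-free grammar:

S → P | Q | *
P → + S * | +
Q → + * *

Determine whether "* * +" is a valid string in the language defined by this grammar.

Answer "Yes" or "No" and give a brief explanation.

No - no valid derivation exists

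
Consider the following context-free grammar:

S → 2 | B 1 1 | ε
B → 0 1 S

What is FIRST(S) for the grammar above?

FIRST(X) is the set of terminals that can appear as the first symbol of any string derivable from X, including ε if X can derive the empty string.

We compute FIRST(S) using the standard algorithm.
FIRST(B) = {0}
FIRST(S) = {0, 2, ε}
Therefore, FIRST(S) = {0, 2, ε}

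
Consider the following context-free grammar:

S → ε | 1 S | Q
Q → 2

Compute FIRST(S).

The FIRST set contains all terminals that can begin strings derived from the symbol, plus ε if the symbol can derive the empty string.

We compute FIRST(S) using the standard algorithm.
FIRST(Q) = {2}
FIRST(S) = {1, 2, ε}
Therefore, FIRST(S) = {1, 2, ε}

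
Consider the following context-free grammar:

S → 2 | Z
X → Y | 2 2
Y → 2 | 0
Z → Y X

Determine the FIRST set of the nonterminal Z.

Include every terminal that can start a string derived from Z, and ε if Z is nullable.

We compute FIRST(Z) using the standard algorithm.
FIRST(S) = {0, 2}
FIRST(X) = {0, 2}
FIRST(Y) = {0, 2}
FIRST(Z) = {0, 2}
Therefore, FIRST(Z) = {0, 2}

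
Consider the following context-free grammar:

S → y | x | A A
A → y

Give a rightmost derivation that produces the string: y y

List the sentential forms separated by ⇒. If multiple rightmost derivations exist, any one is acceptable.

S ⇒ A A ⇒ A y ⇒ y y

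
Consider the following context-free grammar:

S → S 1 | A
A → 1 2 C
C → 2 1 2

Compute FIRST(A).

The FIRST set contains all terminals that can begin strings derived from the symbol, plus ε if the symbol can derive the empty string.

We compute FIRST(A) using the standard algorithm.
FIRST(A) = {1}
FIRST(C) = {2}
FIRST(S) = {1}
Therefore, FIRST(A) = {1}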